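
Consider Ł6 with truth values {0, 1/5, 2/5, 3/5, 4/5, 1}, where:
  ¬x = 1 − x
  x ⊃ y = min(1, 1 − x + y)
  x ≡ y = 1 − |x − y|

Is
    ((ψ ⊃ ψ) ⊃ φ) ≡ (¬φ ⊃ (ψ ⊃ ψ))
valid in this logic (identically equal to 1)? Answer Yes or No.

Counterexample: take φ = 0, ψ = 0.
ψ ⊃ ψ = 0 ⊃ 0 = 1
(ψ ⊃ ψ) ⊃ φ = 1 ⊃ 0 = 0
¬φ = ¬0 = 1
ψ ⊃ ψ = 0 ⊃ 0 = 1
¬φ ⊃ (ψ ⊃ ψ) = 1 ⊃ 1 = 1
((ψ ⊃ ψ) ⊃ φ) ≡ (¬φ ⊃ (ψ ⊃ ψ)) = 0 ≡ 1 = 0
This gives 0 ≠ 1.

No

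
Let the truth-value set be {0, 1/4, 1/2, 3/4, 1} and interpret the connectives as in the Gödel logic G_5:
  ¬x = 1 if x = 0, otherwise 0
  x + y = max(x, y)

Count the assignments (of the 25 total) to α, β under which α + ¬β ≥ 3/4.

13

value 1: 9 assignments (counts)
value 3/4: 4 assignments (counts)
value 1/2: 4 assignments
value 1/4: 4 assignments
value 0: 4 assignments
So 13 of the 25 assignments meet the threshold.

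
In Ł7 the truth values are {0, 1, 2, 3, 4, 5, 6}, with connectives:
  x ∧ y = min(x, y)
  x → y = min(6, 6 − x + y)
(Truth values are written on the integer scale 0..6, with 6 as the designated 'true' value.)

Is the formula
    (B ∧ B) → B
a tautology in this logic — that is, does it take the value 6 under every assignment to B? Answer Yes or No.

Yes

B = 0 ↦ 6
B = 1 ↦ 6
B = 2 ↦ 6
B = 3 ↦ 6
B = 4 ↦ 6
B = 5 ↦ 6
B = 6 ↦ 6
Every assignment gives a value ≥ 6.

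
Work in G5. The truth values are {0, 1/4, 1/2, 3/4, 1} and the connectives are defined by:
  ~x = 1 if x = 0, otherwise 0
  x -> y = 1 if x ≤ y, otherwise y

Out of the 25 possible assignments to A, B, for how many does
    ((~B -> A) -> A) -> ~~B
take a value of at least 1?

20

value 1: 20 assignments (counts)
value 0: 5 assignments
So 20 of the 25 assignments meet the threshold.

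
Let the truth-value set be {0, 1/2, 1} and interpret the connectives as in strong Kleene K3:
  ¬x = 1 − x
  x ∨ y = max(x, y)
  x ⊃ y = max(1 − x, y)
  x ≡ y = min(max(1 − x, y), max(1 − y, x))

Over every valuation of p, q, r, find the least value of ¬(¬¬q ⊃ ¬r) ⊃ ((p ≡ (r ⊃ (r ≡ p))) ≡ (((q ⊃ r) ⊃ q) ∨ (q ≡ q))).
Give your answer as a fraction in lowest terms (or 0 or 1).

Take p = 0, q = 1/2, r = 1/2:
¬q = ¬1/2 = 1/2
¬¬q = ¬1/2 = 1/2
¬r = ¬1/2 = 1/2
¬¬q ⊃ ¬r = 1/2 ⊃ 1/2 = 1/2
¬(¬¬q ⊃ ¬r) = ¬1/2 = 1/2
r ≡ p = 1/2 ≡ 0 = 1/2
r ⊃ (r ≡ p) = 1/2 ⊃ 1/2 = 1/2
p ≡ (r ⊃ (r ≡ p)) = 0 ≡ 1/2 = 1/2
q ⊃ r = 1/2 ⊃ 1/2 = 1/2
(q ⊃ r) ⊃ q = 1/2 ⊃ 1/2 = 1/2
q ≡ q = 1/2 ≡ 1/2 = 1/2
((q ⊃ r) ⊃ q) ∨ (q ≡ q) = 1/2 ∨ 1/2 = 1/2
(p ≡ (r ⊃ (r ≡ p))) ≡ (((q ⊃ r) ⊃ q) ∨ (q ≡ q)) = 1/2 ≡ 1/2 = 1/2
¬(¬¬q ⊃ ¬r) ⊃ ((p ≡ (r ⊃ (r ≡ p))) ≡ (((q ⊃ r) ⊃ q) ∨ (q ≡ q))) = 1/2 ⊃ 1/2 = 1/2
No assignment yields a value below 1/2, so this is the minimum.

1/2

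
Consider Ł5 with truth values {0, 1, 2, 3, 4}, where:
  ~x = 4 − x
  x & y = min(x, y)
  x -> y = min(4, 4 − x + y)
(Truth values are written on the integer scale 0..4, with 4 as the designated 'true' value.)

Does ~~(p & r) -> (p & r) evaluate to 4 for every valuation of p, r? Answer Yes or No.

Yes

At p = 0, r = 1, for instance:
p & r = 0 & 1 = 0
~(p & r) = ~0 = 4
~~(p & r) = ~4 = 0
~~(p & r) -> (p & r) = 0 -> 0 = 4
and checking the remaining 24 assignments likewise gives ≥ 4 in every case.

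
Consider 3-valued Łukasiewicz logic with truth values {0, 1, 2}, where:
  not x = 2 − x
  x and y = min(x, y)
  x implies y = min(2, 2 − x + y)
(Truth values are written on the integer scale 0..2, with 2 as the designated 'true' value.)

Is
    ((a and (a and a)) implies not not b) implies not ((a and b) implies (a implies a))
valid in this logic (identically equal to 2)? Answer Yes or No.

Counterexample: take a = 0, b = 0.
a and a = 0 and 0 = 0
a and (a and a) = 0 and 0 = 0
not b = not 0 = 2
not not b = not 2 = 0
(a and (a and a)) implies not not b = 0 implies 0 = 2
a and b = 0 and 0 = 0
a implies a = 0 implies 0 = 2
(a and b) implies (a implies a) = 0 implies 2 = 2
not ((a and b) implies (a implies a)) = not 2 = 0
((a and (a and a)) implies not not b) implies not ((a and b) implies (a implies a)) = 2 implies 0 = 0
This gives 0 ≠ 2.

No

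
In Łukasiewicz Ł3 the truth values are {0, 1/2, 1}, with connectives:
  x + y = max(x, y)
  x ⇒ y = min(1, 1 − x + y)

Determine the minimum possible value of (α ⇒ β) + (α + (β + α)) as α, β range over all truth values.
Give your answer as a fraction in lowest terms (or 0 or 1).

1/2

Take α = 1/2, β = 0:
α ⇒ β = 1/2 ⇒ 0 = 1/2
β + α = 0 + 1/2 = 1/2
α + (β + α) = 1/2 + 1/2 = 1/2
(α ⇒ β) + (α + (β + α)) = 1/2 + 1/2 = 1/2
No assignment yields a value below 1/2, so this is the minimum.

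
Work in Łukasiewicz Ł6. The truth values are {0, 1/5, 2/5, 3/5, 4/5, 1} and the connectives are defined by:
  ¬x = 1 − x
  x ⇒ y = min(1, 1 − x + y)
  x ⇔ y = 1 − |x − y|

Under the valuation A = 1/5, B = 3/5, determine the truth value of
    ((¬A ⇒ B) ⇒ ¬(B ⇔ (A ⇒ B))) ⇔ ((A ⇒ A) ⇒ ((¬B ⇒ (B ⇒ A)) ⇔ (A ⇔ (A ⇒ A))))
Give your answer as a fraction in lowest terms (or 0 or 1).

¬A = ¬1/5 = 4/5
¬A ⇒ B = 4/5 ⇒ 3/5 = 4/5
A ⇒ B = 1/5 ⇒ 3/5 = 1
B ⇔ (A ⇒ B) = 3/5 ⇔ 1 = 3/5
¬(B ⇔ (A ⇒ B)) = ¬3/5 = 2/5
(¬A ⇒ B) ⇒ ¬(B ⇔ (A ⇒ B)) = 4/5 ⇒ 2/5 = 3/5
A ⇒ A = 1/5 ⇒ 1/5 = 1
¬B = ¬3/5 = 2/5
B ⇒ A = 3/5 ⇒ 1/5 = 3/5
¬B ⇒ (B ⇒ A) = 2/5 ⇒ 3/5 = 1
A ⇒ A = 1/5 ⇒ 1/5 = 1
A ⇔ (A ⇒ A) = 1/5 ⇔ 1 = 1/5
(¬B ⇒ (B ⇒ A)) ⇔ (A ⇔ (A ⇒ A)) = 1 ⇔ 1/5 = 1/5
(A ⇒ A) ⇒ ((¬B ⇒ (B ⇒ A)) ⇔ (A ⇔ (A ⇒ A))) = 1 ⇒ 1/5 = 1/5
((¬A ⇒ B) ⇒ ¬(B ⇔ (A ⇒ B))) ⇔ ((A ⇒ A) ⇒ ((¬B ⇒ (B ⇒ A)) ⇔ (A ⇔ (A ⇒ A)))) = 3/5 ⇔ 1/5 = 3/5

3/5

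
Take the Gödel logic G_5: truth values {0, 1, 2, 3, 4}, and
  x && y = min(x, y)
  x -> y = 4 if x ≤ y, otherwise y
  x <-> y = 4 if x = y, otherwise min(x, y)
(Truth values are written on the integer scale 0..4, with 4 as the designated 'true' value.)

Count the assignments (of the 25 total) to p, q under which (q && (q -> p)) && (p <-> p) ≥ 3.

4

value 4: 1 assignment (counts)
value 3: 3 assignments (counts)
value 2: 5 assignments
value 1: 7 assignments
value 0: 9 assignments
So 4 of the 25 assignments meet the threshold.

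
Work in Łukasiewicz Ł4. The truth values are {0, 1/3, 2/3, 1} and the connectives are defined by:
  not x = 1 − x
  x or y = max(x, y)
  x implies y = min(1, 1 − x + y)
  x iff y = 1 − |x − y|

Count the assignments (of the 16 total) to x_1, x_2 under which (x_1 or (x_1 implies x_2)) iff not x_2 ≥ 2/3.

8

x_1 = 0, x_2 = 0 ↦ 1  ≥
x_1 = 0, x_2 = 1/3 ↦ 2/3  ≥
x_1 = 0, x_2 = 2/3 ↦ 1/3  <
x_1 = 0, x_2 = 1 ↦ 0  <
x_1 = 1/3, x_2 = 0 ↦ 2/3  ≥
x_1 = 1/3, x_2 = 1/3 ↦ 2/3  ≥
x_1 = 1/3, x_2 = 2/3 ↦ 1/3  <
x_1 = 1/3, x_2 = 1 ↦ 0  <
x_1 = 2/3, x_2 = 0 ↦ 2/3  ≥
x_1 = 2/3, x_2 = 1/3 ↦ 1  ≥
x_1 = 2/3, x_2 = 2/3 ↦ 1/3  <
x_1 = 2/3, x_2 = 1 ↦ 0  <
x_1 = 1, x_2 = 0 ↦ 1  ≥
x_1 = 1, x_2 = 1/3 ↦ 2/3  ≥
x_1 = 1, x_2 = 2/3 ↦ 1/3  <
x_1 = 1, x_2 = 1 ↦ 0  <
So 8 of the 16 assignments meet the threshold.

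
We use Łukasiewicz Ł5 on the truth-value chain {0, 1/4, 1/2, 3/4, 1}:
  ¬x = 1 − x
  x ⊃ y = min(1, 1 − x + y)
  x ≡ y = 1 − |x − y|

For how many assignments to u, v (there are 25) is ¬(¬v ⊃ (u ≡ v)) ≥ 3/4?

value 1: 1 assignment (counts)
value 3/4: 1 assignment (counts)
value 1/2: 2 assignments
value 1/4: 2 assignments
value 0: 19 assignments
So 2 of the 25 assignments meet the threshold.

2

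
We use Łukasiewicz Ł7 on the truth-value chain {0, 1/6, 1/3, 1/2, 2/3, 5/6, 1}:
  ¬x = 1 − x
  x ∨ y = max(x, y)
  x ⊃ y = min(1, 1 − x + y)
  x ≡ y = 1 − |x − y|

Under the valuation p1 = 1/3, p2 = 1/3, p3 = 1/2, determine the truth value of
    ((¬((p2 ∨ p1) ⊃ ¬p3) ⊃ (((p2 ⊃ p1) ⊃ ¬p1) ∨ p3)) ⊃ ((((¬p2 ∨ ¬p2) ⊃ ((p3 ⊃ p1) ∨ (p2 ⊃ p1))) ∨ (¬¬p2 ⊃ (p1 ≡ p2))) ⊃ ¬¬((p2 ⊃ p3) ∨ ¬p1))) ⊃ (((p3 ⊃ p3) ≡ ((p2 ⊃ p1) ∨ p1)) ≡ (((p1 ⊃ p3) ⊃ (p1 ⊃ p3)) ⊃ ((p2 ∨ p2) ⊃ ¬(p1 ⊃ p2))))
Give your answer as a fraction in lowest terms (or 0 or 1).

p2 ∨ p1 = 1/3 ∨ 1/3 = 1/3
¬p3 = ¬1/2 = 1/2
(p2 ∨ p1) ⊃ ¬p3 = 1/3 ⊃ 1/2 = 1
¬((p2 ∨ p1) ⊃ ¬p3) = ¬1 = 0
p2 ⊃ p1 = 1/3 ⊃ 1/3 = 1
¬p1 = ¬1/3 = 2/3
(p2 ⊃ p1) ⊃ ¬p1 = 1 ⊃ 2/3 = 2/3
((p2 ⊃ p1) ⊃ ¬p1) ∨ p3 = 2/3 ∨ 1/2 = 2/3
¬((p2 ∨ p1) ⊃ ¬p3) ⊃ (((p2 ⊃ p1) ⊃ ¬p1) ∨ p3) = 0 ⊃ 2/3 = 1
¬p2 = ¬1/3 = 2/3
¬p2 = ¬1/3 = 2/3
¬p2 ∨ ¬p2 = 2/3 ∨ 2/3 = 2/3
p3 ⊃ p1 = 1/2 ⊃ 1/3 = 5/6
p2 ⊃ p1 = 1/3 ⊃ 1/3 = 1
(p3 ⊃ p1) ∨ (p2 ⊃ p1) = 5/6 ∨ 1 = 1
(¬p2 ∨ ¬p2) ⊃ ((p3 ⊃ p1) ∨ (p2 ⊃ p1)) = 2/3 ⊃ 1 = 1
¬p2 = ¬1/3 = 2/3
¬¬p2 = ¬2/3 = 1/3
p1 ≡ p2 = 1/3 ≡ 1/3 = 1
¬¬p2 ⊃ (p1 ≡ p2) = 1/3 ⊃ 1 = 1
((¬p2 ∨ ¬p2) ⊃ ((p3 ⊃ p1) ∨ (p2 ⊃ p1))) ∨ (¬¬p2 ⊃ (p1 ≡ p2)) = 1 ∨ 1 = 1
p2 ⊃ p3 = 1/3 ⊃ 1/2 = 1
¬p1 = ¬1/3 = 2/3
(p2 ⊃ p3) ∨ ¬p1 = 1 ∨ 2/3 = 1
¬((p2 ⊃ p3) ∨ ¬p1) = ¬1 = 0
¬¬((p2 ⊃ p3) ∨ ¬p1) = ¬0 = 1
(((¬p2 ∨ ¬p2) ⊃ ((p3 ⊃ p1) ∨ (p2 ⊃ p1))) ∨ (¬¬p2 ⊃ (p1 ≡ p2))) ⊃ ¬¬((p2 ⊃ p3) ∨ ¬p1) = 1 ⊃ 1 = 1
(¬((p2 ∨ p1) ⊃ ¬p3) ⊃ (((p2 ⊃ p1) ⊃ ¬p1) ∨ p3)) ⊃ ((((¬p2 ∨ ¬p2) ⊃ ((p3 ⊃ p1) ∨ (p2 ⊃ p1))) ∨ (¬¬p2 ⊃ (p1 ≡ p2))) ⊃ ¬¬((p2 ⊃ p3) ∨ ¬p1)) = 1 ⊃ 1 = 1
p3 ⊃ p3 = 1/2 ⊃ 1/2 = 1
p2 ⊃ p1 = 1/3 ⊃ 1/3 = 1
(p2 ⊃ p1) ∨ p1 = 1 ∨ 1/3 = 1
(p3 ⊃ p3) ≡ ((p2 ⊃ p1) ∨ p1) = 1 ≡ 1 = 1
p1 ⊃ p3 = 1/3 ⊃ 1/2 = 1
p1 ⊃ p3 = 1/3 ⊃ 1/2 = 1
(p1 ⊃ p3) ⊃ (p1 ⊃ p3) = 1 ⊃ 1 = 1
p2 ∨ p2 = 1/3 ∨ 1/3 = 1/3
p1 ⊃ p2 = 1/3 ⊃ 1/3 = 1
¬(p1 ⊃ p2) = ¬1 = 0
(p2 ∨ p2) ⊃ ¬(p1 ⊃ p2) = 1/3 ⊃ 0 = 2/3
((p1 ⊃ p3) ⊃ (p1 ⊃ p3)) ⊃ ((p2 ∨ p2) ⊃ ¬(p1 ⊃ p2)) = 1 ⊃ 2/3 = 2/3
((p3 ⊃ p3) ≡ ((p2 ⊃ p1) ∨ p1)) ≡ (((p1 ⊃ p3) ⊃ (p1 ⊃ p3)) ⊃ ((p2 ∨ p2) ⊃ ¬(p1 ⊃ p2))) = 1 ≡ 2/3 = 2/3
((¬((p2 ∨ p1) ⊃ ¬p3) ⊃ (((p2 ⊃ p1) ⊃ ¬p1) ∨ p3)) ⊃ ((((¬p2 ∨ ¬p2) ⊃ ((p3 ⊃ p1) ∨ (p2 ⊃ p1))) ∨ (¬¬p2 ⊃ (p1 ≡ p2))) ⊃ ¬¬((p2 ⊃ p3) ∨ ¬p1))) ⊃ (((p3 ⊃ p3) ≡ ((p2 ⊃ p1) ∨ p1)) ≡ (((p1 ⊃ p3) ⊃ (p1 ⊃ p3)) ⊃ ((p2 ∨ p2) ⊃ ¬(p1 ⊃ p2)))) = 1 ⊃ 2/3 = 2/3

2/3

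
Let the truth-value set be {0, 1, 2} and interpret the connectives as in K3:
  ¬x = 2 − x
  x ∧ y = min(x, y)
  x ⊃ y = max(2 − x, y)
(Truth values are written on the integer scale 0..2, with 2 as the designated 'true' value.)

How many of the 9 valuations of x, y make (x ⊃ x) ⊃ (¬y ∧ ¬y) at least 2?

3

x = 0, y = 0 ↦ 2  ≥
x = 0, y = 1 ↦ 1  <
x = 0, y = 2 ↦ 0  <
x = 1, y = 0 ↦ 2  ≥
x = 1, y = 1 ↦ 1  <
x = 1, y = 2 ↦ 1  <
x = 2, y = 0 ↦ 2  ≥
x = 2, y = 1 ↦ 1  <
x = 2, y = 2 ↦ 0  <
So 3 of the 9 assignments meet the threshold.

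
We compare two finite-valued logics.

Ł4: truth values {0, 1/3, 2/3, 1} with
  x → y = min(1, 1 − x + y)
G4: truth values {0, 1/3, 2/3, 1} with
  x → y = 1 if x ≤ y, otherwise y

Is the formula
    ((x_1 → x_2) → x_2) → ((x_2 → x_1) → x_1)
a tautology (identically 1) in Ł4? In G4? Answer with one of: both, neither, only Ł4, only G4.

In Ł4: every assignment gives 1 — tautology.
In G4: at x_1 = 1/3, x_2 = 0 the value is 1/3 — not a tautology.

only Ł4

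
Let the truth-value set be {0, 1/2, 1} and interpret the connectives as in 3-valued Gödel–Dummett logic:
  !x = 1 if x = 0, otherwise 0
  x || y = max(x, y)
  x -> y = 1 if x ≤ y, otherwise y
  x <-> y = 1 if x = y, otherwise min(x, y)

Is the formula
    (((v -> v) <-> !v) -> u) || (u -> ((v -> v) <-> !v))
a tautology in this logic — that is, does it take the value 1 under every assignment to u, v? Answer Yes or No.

Yes

u = 0, v = 0 ↦ 1
u = 0, v = 1/2 ↦ 1
u = 0, v = 1 ↦ 1
u = 1/2, v = 0 ↦ 1
u = 1/2, v = 1/2 ↦ 1
u = 1/2, v = 1 ↦ 1
u = 1, v = 0 ↦ 1
u = 1, v = 1/2 ↦ 1
u = 1, v = 1 ↦ 1
Every assignment gives a value ≥ 1.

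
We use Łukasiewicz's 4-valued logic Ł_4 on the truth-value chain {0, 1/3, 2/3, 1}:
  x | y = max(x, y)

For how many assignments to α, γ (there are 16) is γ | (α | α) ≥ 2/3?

12

α = 0, γ = 0 ↦ 0  <
α = 0, γ = 1/3 ↦ 1/3  <
α = 0, γ = 2/3 ↦ 2/3  ≥
α = 0, γ = 1 ↦ 1  ≥
α = 1/3, γ = 0 ↦ 1/3  <
α = 1/3, γ = 1/3 ↦ 1/3  <
α = 1/3, γ = 2/3 ↦ 2/3  ≥
α = 1/3, γ = 1 ↦ 1  ≥
α = 2/3, γ = 0 ↦ 2/3  ≥
α = 2/3, γ = 1/3 ↦ 2/3  ≥
α = 2/3, γ = 2/3 ↦ 2/3  ≥
α = 2/3, γ = 1 ↦ 1  ≥
α = 1, γ = 0 ↦ 1  ≥
α = 1, γ = 1/3 ↦ 1  ≥
α = 1, γ = 2/3 ↦ 1  ≥
α = 1, γ = 1 ↦ 1  ≥
So 12 of the 16 assignments meet the threshold.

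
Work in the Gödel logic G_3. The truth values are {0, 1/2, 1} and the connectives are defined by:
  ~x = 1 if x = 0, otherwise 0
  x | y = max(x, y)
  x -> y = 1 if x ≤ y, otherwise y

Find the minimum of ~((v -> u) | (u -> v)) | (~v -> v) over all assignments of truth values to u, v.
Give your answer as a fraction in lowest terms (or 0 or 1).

0

Take u = 0, v = 0:
v -> u = 0 -> 0 = 1
u -> v = 0 -> 0 = 1
(v -> u) | (u -> v) = 1 | 1 = 1
~((v -> u) | (u -> v)) = ~1 = 0
~v = ~0 = 1
~v -> v = 1 -> 0 = 0
~((v -> u) | (u -> v)) | (~v -> v) = 0 | 0 = 0
No assignment yields a value below 0, so this is the minimum.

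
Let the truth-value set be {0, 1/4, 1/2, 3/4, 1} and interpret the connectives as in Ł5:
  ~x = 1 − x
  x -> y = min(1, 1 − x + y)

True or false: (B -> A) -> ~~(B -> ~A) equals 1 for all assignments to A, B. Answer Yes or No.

Counterexample: take A = 3/4, B = 1/2.
B -> A = 1/2 -> 3/4 = 1
~A = ~3/4 = 1/4
B -> ~A = 1/2 -> 1/4 = 3/4
~(B -> ~A) = ~3/4 = 1/4
~~(B -> ~A) = ~1/4 = 3/4
(B -> A) -> ~~(B -> ~A) = 1 -> 3/4 = 3/4
This gives 3/4 ≠ 1.

No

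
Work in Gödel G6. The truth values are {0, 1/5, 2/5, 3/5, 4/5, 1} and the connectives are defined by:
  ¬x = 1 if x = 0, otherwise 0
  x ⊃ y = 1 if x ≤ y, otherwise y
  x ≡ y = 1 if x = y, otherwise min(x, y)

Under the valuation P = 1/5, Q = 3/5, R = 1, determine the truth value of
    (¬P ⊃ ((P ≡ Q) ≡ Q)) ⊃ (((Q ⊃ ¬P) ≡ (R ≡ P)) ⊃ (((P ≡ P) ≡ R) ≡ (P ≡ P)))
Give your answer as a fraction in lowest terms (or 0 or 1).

¬P = ¬1/5 = 0
P ≡ Q = 1/5 ≡ 3/5 = 1/5
(P ≡ Q) ≡ Q = 1/5 ≡ 3/5 = 1/5
¬P ⊃ ((P ≡ Q) ≡ Q) = 0 ⊃ 1/5 = 1
¬P = ¬1/5 = 0
Q ⊃ ¬P = 3/5 ⊃ 0 = 0
R ≡ P = 1 ≡ 1/5 = 1/5
(Q ⊃ ¬P) ≡ (R ≡ P) = 0 ≡ 1/5 = 0
P ≡ P = 1/5 ≡ 1/5 = 1
(P ≡ P) ≡ R = 1 ≡ 1 = 1
P ≡ P = 1/5 ≡ 1/5 = 1
((P ≡ P) ≡ R) ≡ (P ≡ P) = 1 ≡ 1 = 1
((Q ⊃ ¬P) ≡ (R ≡ P)) ⊃ (((P ≡ P) ≡ R) ≡ (P ≡ P)) = 0 ⊃ 1 = 1
(¬P ⊃ ((P ≡ Q) ≡ Q)) ⊃ (((Q ⊃ ¬P) ≡ (R ≡ P)) ⊃ (((P ≡ P) ≡ R) ≡ (P ≡ P))) = 1 ⊃ 1 = 1

1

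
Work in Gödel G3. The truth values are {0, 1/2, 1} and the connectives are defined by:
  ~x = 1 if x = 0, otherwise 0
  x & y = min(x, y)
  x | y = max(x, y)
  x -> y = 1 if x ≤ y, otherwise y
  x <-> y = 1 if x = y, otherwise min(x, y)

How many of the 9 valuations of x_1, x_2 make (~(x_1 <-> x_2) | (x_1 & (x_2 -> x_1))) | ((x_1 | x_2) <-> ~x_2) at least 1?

6

x_1 = 0, x_2 = 0 ↦ 0  <
x_1 = 0, x_2 = 1/2 ↦ 1  ≥
x_1 = 0, x_2 = 1 ↦ 1  ≥
x_1 = 1/2, x_2 = 0 ↦ 1  ≥
x_1 = 1/2, x_2 = 1/2 ↦ 1/2  <
x_1 = 1/2, x_2 = 1 ↦ 1/2  <
x_1 = 1, x_2 = 0 ↦ 1  ≥
x_1 = 1, x_2 = 1/2 ↦ 1  ≥
x_1 = 1, x_2 = 1 ↦ 1  ≥
So 6 of the 9 assignments meet the threshold.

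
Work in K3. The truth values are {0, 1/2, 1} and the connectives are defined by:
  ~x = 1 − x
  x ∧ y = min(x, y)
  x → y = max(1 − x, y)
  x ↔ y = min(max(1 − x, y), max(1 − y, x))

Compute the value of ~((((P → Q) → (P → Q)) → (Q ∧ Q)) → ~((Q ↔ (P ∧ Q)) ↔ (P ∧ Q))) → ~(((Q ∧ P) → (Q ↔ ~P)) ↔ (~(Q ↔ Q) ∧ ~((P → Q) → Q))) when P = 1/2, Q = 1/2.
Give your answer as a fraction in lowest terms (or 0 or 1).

P → Q = 1/2 → 1/2 = 1/2
P → Q = 1/2 → 1/2 = 1/2
(P → Q) → (P → Q) = 1/2 → 1/2 = 1/2
Q ∧ Q = 1/2 ∧ 1/2 = 1/2
((P → Q) → (P → Q)) → (Q ∧ Q) = 1/2 → 1/2 = 1/2
P ∧ Q = 1/2 ∧ 1/2 = 1/2
Q ↔ (P ∧ Q) = 1/2 ↔ 1/2 = 1/2
P ∧ Q = 1/2 ∧ 1/2 = 1/2
(Q ↔ (P ∧ Q)) ↔ (P ∧ Q) = 1/2 ↔ 1/2 = 1/2
~((Q ↔ (P ∧ Q)) ↔ (P ∧ Q)) = ~1/2 = 1/2
(((P → Q) → (P → Q)) → (Q ∧ Q)) → ~((Q ↔ (P ∧ Q)) ↔ (P ∧ Q)) = 1/2 → 1/2 = 1/2
~((((P → Q) → (P → Q)) → (Q ∧ Q)) → ~((Q ↔ (P ∧ Q)) ↔ (P ∧ Q))) = ~1/2 = 1/2
Q ∧ P = 1/2 ∧ 1/2 = 1/2
~P = ~1/2 = 1/2
Q ↔ ~P = 1/2 ↔ 1/2 = 1/2
(Q ∧ P) → (Q ↔ ~P) = 1/2 → 1/2 = 1/2
Q ↔ Q = 1/2 ↔ 1/2 = 1/2
~(Q ↔ Q) = ~1/2 = 1/2
P → Q = 1/2 → 1/2 = 1/2
(P → Q) → Q = 1/2 → 1/2 = 1/2
~((P → Q) → Q) = ~1/2 = 1/2
~(Q ↔ Q) ∧ ~((P → Q) → Q) = 1/2 ∧ 1/2 = 1/2
((Q ∧ P) → (Q ↔ ~P)) ↔ (~(Q ↔ Q) ∧ ~((P → Q) → Q)) = 1/2 ↔ 1/2 = 1/2
~(((Q ∧ P) → (Q ↔ ~P)) ↔ (~(Q ↔ Q) ∧ ~((P → Q) → Q))) = ~1/2 = 1/2
~((((P → Q) → (P → Q)) → (Q ∧ Q)) → ~((Q ↔ (P ∧ Q)) ↔ (P ∧ Q))) → ~(((Q ∧ P) → (Q ↔ ~P)) ↔ (~(Q ↔ Q) ∧ ~((P → Q) → Q))) = 1/2 → 1/2 = 1/2

1/2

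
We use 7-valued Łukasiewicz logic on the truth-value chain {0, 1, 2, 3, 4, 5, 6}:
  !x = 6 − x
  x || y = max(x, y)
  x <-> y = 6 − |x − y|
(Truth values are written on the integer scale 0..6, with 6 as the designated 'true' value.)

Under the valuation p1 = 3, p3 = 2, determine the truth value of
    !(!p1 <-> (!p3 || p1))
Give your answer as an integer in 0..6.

!p1 = !3 = 3
!p3 = !2 = 4
!p3 || p1 = 4 || 3 = 4
!p1 <-> (!p3 || p1) = 3 <-> 4 = 5
!(!p1 <-> (!p3 || p1)) = !5 = 1

1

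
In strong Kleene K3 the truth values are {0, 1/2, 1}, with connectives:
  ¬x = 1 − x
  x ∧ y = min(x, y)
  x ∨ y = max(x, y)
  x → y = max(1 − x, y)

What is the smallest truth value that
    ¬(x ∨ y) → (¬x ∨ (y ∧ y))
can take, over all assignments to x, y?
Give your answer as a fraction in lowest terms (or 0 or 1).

1/2

Take x = 1/2, y = 0:
x ∨ y = 1/2 ∨ 0 = 1/2
¬(x ∨ y) = ¬1/2 = 1/2
¬x = ¬1/2 = 1/2
y ∧ y = 0 ∧ 0 = 0
¬x ∨ (y ∧ y) = 1/2 ∨ 0 = 1/2
¬(x ∨ y) → (¬x ∨ (y ∧ y)) = 1/2 → 1/2 = 1/2
No assignment yields a value below 1/2, so this is the minimum.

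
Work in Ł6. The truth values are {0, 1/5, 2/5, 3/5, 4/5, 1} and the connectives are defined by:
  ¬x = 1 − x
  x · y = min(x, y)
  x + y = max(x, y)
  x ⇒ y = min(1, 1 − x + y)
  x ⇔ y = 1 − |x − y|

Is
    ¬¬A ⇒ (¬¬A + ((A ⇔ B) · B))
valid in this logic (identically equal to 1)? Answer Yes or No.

At A = 4/5, B = 3/5, for instance:
¬A = ¬4/5 = 1/5
¬¬A = ¬1/5 = 4/5
A ⇔ B = 4/5 ⇔ 3/5 = 4/5
(A ⇔ B) · B = 4/5 · 3/5 = 3/5
¬¬A + ((A ⇔ B) · B) = 4/5 + 3/5 = 4/5
¬¬A ⇒ (¬¬A + ((A ⇔ B) · B)) = 4/5 ⇒ 4/5 = 1
and checking the remaining 35 assignments likewise gives ≥ 1 in every case.

Yes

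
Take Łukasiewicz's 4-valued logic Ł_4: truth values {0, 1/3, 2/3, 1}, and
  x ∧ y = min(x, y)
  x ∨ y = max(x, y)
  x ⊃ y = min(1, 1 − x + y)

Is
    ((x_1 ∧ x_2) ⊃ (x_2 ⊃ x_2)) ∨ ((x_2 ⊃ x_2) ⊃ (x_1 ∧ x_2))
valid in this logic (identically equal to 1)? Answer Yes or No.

Yes

x_1 = 0, x_2 = 0 ↦ 1
x_1 = 0, x_2 = 1/3 ↦ 1
x_1 = 0, x_2 = 2/3 ↦ 1
x_1 = 0, x_2 = 1 ↦ 1
x_1 = 1/3, x_2 = 0 ↦ 1
x_1 = 1/3, x_2 = 1/3 ↦ 1
x_1 = 1/3, x_2 = 2/3 ↦ 1
x_1 = 1/3, x_2 = 1 ↦ 1
x_1 = 2/3, x_2 = 0 ↦ 1
x_1 = 2/3, x_2 = 1/3 ↦ 1
x_1 = 2/3, x_2 = 2/3 ↦ 1
x_1 = 2/3, x_2 = 1 ↦ 1
x_1 = 1, x_2 = 0 ↦ 1
x_1 = 1, x_2 = 1/3 ↦ 1
x_1 = 1, x_2 = 2/3 ↦ 1
x_1 = 1, x_2 = 1 ↦ 1
Every assignment gives a value ≥ 1.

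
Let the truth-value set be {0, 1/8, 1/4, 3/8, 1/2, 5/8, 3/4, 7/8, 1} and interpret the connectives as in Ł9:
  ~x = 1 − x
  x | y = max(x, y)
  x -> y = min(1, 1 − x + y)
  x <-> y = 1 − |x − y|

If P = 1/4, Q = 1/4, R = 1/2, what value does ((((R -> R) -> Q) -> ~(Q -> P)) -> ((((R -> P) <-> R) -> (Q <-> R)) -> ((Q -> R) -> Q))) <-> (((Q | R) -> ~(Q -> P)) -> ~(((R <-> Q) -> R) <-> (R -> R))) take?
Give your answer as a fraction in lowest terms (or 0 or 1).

3/4

R -> R = 1/2 -> 1/2 = 1
(R -> R) -> Q = 1 -> 1/4 = 1/4
Q -> P = 1/4 -> 1/4 = 1
~(Q -> P) = ~1 = 0
((R -> R) -> Q) -> ~(Q -> P) = 1/4 -> 0 = 3/4
R -> P = 1/2 -> 1/4 = 3/4
(R -> P) <-> R = 3/4 <-> 1/2 = 3/4
Q <-> R = 1/4 <-> 1/2 = 3/4
((R -> P) <-> R) -> (Q <-> R) = 3/4 -> 3/4 = 1
Q -> R = 1/4 -> 1/2 = 1
(Q -> R) -> Q = 1 -> 1/4 = 1/4
(((R -> P) <-> R) -> (Q <-> R)) -> ((Q -> R) -> Q) = 1 -> 1/4 = 1/4
(((R -> R) -> Q) -> ~(Q -> P)) -> ((((R -> P) <-> R) -> (Q <-> R)) -> ((Q -> R) -> Q)) = 3/4 -> 1/4 = 1/2
Q | R = 1/4 | 1/2 = 1/2
Q -> P = 1/4 -> 1/4 = 1
~(Q -> P) = ~1 = 0
(Q | R) -> ~(Q -> P) = 1/2 -> 0 = 1/2
R <-> Q = 1/2 <-> 1/4 = 3/4
(R <-> Q) -> R = 3/4 -> 1/2 = 3/4
R -> R = 1/2 -> 1/2 = 1
((R <-> Q) -> R) <-> (R -> R) = 3/4 <-> 1 = 3/4
~(((R <-> Q) -> R) <-> (R -> R)) = ~3/4 = 1/4
((Q | R) -> ~(Q -> P)) -> ~(((R <-> Q) -> R) <-> (R -> R)) = 1/2 -> 1/4 = 3/4
((((R -> R) -> Q) -> ~(Q -> P)) -> ((((R -> P) <-> R) -> (Q <-> R)) -> ((Q -> R) -> Q))) <-> (((Q | R) -> ~(Q -> P)) -> ~(((R <-> Q) -> R) <-> (R -> R))) = 1/2 <-> 3/4 = 3/4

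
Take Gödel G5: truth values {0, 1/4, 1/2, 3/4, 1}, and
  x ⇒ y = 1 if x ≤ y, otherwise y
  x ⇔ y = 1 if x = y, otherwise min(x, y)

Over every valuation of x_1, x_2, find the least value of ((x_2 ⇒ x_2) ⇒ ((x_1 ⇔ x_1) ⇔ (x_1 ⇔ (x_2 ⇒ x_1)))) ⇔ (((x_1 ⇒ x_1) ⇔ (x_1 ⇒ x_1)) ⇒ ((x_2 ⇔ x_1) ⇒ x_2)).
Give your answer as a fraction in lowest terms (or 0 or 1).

Take x_1 = 1/4, x_2 = 0:
x_2 ⇒ x_2 = 0 ⇒ 0 = 1
x_1 ⇔ x_1 = 1/4 ⇔ 1/4 = 1
x_2 ⇒ x_1 = 0 ⇒ 1/4 = 1
x_1 ⇔ (x_2 ⇒ x_1) = 1/4 ⇔ 1 = 1/4
(x_1 ⇔ x_1) ⇔ (x_1 ⇔ (x_2 ⇒ x_1)) = 1 ⇔ 1/4 = 1/4
(x_2 ⇒ x_2) ⇒ ((x_1 ⇔ x_1) ⇔ (x_1 ⇔ (x_2 ⇒ x_1))) = 1 ⇒ 1/4 = 1/4
x_1 ⇒ x_1 = 1/4 ⇒ 1/4 = 1
x_1 ⇒ x_1 = 1/4 ⇒ 1/4 = 1
(x_1 ⇒ x_1) ⇔ (x_1 ⇒ x_1) = 1 ⇔ 1 = 1
x_2 ⇔ x_1 = 0 ⇔ 1/4 = 0
(x_2 ⇔ x_1) ⇒ x_2 = 0 ⇒ 0 = 1
((x_1 ⇒ x_1) ⇔ (x_1 ⇒ x_1)) ⇒ ((x_2 ⇔ x_1) ⇒ x_2) = 1 ⇒ 1 = 1
((x_2 ⇒ x_2) ⇒ ((x_1 ⇔ x_1) ⇔ (x_1 ⇔ (x_2 ⇒ x_1)))) ⇔ (((x_1 ⇒ x_1) ⇔ (x_1 ⇒ x_1)) ⇒ ((x_2 ⇔ x_1) ⇒ x_2)) = 1/4 ⇔ 1 = 1/4
No assignment yields a value below 1/4, so this is the minimum.

1/4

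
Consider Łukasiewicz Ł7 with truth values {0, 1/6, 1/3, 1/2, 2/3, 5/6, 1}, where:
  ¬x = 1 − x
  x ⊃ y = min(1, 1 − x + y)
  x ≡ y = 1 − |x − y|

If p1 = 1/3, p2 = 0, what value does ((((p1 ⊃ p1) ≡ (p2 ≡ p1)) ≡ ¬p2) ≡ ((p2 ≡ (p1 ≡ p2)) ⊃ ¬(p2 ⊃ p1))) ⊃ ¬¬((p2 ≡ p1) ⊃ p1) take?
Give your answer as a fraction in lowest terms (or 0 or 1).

2/3

p1 ⊃ p1 = 1/3 ⊃ 1/3 = 1
p2 ≡ p1 = 0 ≡ 1/3 = 2/3
(p1 ⊃ p1) ≡ (p2 ≡ p1) = 1 ≡ 2/3 = 2/3
¬p2 = ¬0 = 1
((p1 ⊃ p1) ≡ (p2 ≡ p1)) ≡ ¬p2 = 2/3 ≡ 1 = 2/3
p1 ≡ p2 = 1/3 ≡ 0 = 2/3
p2 ≡ (p1 ≡ p2) = 0 ≡ 2/3 = 1/3
p2 ⊃ p1 = 0 ⊃ 1/3 = 1
¬(p2 ⊃ p1) = ¬1 = 0
(p2 ≡ (p1 ≡ p2)) ⊃ ¬(p2 ⊃ p1) = 1/3 ⊃ 0 = 2/3
(((p1 ⊃ p1) ≡ (p2 ≡ p1)) ≡ ¬p2) ≡ ((p2 ≡ (p1 ≡ p2)) ⊃ ¬(p2 ⊃ p1)) = 2/3 ≡ 2/3 = 1
p2 ≡ p1 = 0 ≡ 1/3 = 2/3
(p2 ≡ p1) ⊃ p1 = 2/3 ⊃ 1/3 = 2/3
¬((p2 ≡ p1) ⊃ p1) = ¬2/3 = 1/3
¬¬((p2 ≡ p1) ⊃ p1) = ¬1/3 = 2/3
((((p1 ⊃ p1) ≡ (p2 ≡ p1)) ≡ ¬p2) ≡ ((p2 ≡ (p1 ≡ p2)) ⊃ ¬(p2 ⊃ p1))) ⊃ ¬¬((p2 ≡ p1) ⊃ p1) = 1 ⊃ 2/3 = 2/3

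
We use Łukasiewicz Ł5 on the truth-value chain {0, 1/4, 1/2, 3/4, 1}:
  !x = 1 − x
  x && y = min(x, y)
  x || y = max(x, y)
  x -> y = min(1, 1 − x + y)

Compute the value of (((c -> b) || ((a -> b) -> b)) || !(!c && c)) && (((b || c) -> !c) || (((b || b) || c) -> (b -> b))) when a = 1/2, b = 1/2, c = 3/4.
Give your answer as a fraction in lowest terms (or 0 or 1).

c -> b = 3/4 -> 1/2 = 3/4
a -> b = 1/2 -> 1/2 = 1
(a -> b) -> b = 1 -> 1/2 = 1/2
(c -> b) || ((a -> b) -> b) = 3/4 || 1/2 = 3/4
!c = !3/4 = 1/4
!c && c = 1/4 && 3/4 = 1/4
!(!c && c) = !1/4 = 3/4
((c -> b) || ((a -> b) -> b)) || !(!c && c) = 3/4 || 3/4 = 3/4
b || c = 1/2 || 3/4 = 3/4
!c = !3/4 = 1/4
(b || c) -> !c = 3/4 -> 1/4 = 1/2
b || b = 1/2 || 1/2 = 1/2
(b || b) || c = 1/2 || 3/4 = 3/4
b -> b = 1/2 -> 1/2 = 1
((b || b) || c) -> (b -> b) = 3/4 -> 1 = 1
((b || c) -> !c) || (((b || b) || c) -> (b -> b)) = 1/2 || 1 = 1
(((c -> b) || ((a -> b) -> b)) || !(!c && c)) && (((b || c) -> !c) || (((b || b) || c) -> (b -> b))) = 3/4 && 1 = 3/4

3/4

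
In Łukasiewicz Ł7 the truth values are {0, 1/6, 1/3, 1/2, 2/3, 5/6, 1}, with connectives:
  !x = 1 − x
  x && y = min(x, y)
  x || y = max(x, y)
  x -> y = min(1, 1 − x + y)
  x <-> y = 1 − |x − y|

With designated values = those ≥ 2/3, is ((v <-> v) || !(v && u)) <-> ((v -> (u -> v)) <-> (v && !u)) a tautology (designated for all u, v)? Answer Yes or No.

No

Counterexample: take u = 0, v = 0.
v <-> v = 0 <-> 0 = 1
v && u = 0 && 0 = 0
!(v && u) = !0 = 1
(v <-> v) || !(v && u) = 1 || 1 = 1
u -> v = 0 -> 0 = 1
v -> (u -> v) = 0 -> 1 = 1
!u = !0 = 1
v && !u = 0 && 1 = 0
(v -> (u -> v)) <-> (v && !u) = 1 <-> 0 = 0
((v <-> v) || !(v && u)) <-> ((v -> (u -> v)) <-> (v && !u)) = 1 <-> 0 = 0
This gives 0, which is below 2/3.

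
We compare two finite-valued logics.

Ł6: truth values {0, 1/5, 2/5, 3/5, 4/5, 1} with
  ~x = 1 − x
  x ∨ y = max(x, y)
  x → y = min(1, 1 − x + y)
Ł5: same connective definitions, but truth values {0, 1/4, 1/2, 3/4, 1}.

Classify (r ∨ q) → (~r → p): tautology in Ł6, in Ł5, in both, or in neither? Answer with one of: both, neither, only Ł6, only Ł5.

neither

In Ł6: at p = 0, q = 1/5, r = 0 the value is 4/5 — not a tautology.
In Ł5: at p = 0, q = 1/4, r = 0 the value is 3/4 — not a tautology.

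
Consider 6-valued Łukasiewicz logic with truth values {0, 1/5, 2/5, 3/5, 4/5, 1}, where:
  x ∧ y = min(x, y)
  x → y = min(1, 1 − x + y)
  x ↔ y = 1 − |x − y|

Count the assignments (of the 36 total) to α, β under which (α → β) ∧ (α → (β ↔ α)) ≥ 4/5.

value 1: 21 assignments (counts)
value 4/5: 5 assignments (counts)
value 3/5: 4 assignments
value 2/5: 3 assignments
value 1/5: 2 assignments
value 0: 1 assignment
So 26 of the 36 assignments meet the threshold.

26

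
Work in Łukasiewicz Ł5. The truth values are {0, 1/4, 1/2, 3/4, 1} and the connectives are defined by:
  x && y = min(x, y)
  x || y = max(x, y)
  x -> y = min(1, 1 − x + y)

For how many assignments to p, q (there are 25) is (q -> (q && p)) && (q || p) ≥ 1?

5

value 1: 5 assignments (counts)
value 3/4: 6 assignments
value 1/2: 7 assignments
value 1/4: 5 assignments
value 0: 2 assignments
So 5 of the 25 assignments meet the threshold.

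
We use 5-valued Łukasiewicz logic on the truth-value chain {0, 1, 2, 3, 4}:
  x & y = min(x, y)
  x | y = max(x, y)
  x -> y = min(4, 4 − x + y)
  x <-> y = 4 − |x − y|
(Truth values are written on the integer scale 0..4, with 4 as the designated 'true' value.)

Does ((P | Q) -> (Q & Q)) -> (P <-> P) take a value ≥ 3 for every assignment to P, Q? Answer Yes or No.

At P = 3, Q = 3, for instance:
P | Q = 3 | 3 = 3
Q & Q = 3 & 3 = 3
(P | Q) -> (Q & Q) = 3 -> 3 = 4
P <-> P = 3 <-> 3 = 4
((P | Q) -> (Q & Q)) -> (P <-> P) = 4 -> 4 = 4
and checking the remaining 24 assignments likewise gives ≥ 3 in every case.

Yes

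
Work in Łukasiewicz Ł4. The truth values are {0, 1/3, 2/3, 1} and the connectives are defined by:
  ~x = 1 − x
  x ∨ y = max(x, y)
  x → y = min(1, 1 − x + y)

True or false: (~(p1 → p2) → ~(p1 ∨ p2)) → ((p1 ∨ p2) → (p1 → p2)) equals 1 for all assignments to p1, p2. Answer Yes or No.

Yes

p1 = 0, p2 = 0 ↦ 1
p1 = 0, p2 = 1/3 ↦ 1
p1 = 0, p2 = 2/3 ↦ 1
p1 = 0, p2 = 1 ↦ 1
p1 = 1/3, p2 = 0 ↦ 1
p1 = 1/3, p2 = 1/3 ↦ 1
p1 = 1/3, p2 = 2/3 ↦ 1
p1 = 1/3, p2 = 1 ↦ 1
p1 = 2/3, p2 = 0 ↦ 1
p1 = 2/3, p2 = 1/3 ↦ 1
p1 = 2/3, p2 = 2/3 ↦ 1
p1 = 2/3, p2 = 1 ↦ 1
p1 = 1, p2 = 0 ↦ 1
p1 = 1, p2 = 1/3 ↦ 1
p1 = 1, p2 = 2/3 ↦ 1
p1 = 1, p2 = 1 ↦ 1
Every assignment gives a value ≥ 1.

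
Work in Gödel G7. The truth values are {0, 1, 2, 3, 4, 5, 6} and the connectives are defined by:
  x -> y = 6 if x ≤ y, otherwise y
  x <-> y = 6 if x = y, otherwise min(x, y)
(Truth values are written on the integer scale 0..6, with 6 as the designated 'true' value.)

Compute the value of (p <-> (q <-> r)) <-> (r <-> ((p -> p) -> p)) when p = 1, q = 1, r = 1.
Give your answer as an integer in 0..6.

1

q <-> r = 1 <-> 1 = 6
p <-> (q <-> r) = 1 <-> 6 = 1
p -> p = 1 -> 1 = 6
(p -> p) -> p = 6 -> 1 = 1
r <-> ((p -> p) -> p) = 1 <-> 1 = 6
(p <-> (q <-> r)) <-> (r <-> ((p -> p) -> p)) = 1 <-> 6 = 1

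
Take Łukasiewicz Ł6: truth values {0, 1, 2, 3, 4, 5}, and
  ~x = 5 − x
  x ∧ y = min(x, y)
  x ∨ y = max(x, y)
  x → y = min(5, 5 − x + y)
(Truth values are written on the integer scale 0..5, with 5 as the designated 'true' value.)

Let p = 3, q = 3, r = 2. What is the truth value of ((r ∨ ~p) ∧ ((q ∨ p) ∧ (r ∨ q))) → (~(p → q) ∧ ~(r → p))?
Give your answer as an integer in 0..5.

3

~p = ~3 = 2
r ∨ ~p = 2 ∨ 2 = 2
q ∨ p = 3 ∨ 3 = 3
r ∨ q = 2 ∨ 3 = 3
(q ∨ p) ∧ (r ∨ q) = 3 ∧ 3 = 3
(r ∨ ~p) ∧ ((q ∨ p) ∧ (r ∨ q)) = 2 ∧ 3 = 2
p → q = 3 → 3 = 5
~(p → q) = ~5 = 0
r → p = 2 → 3 = 5
~(r → p) = ~5 = 0
~(p → q) ∧ ~(r → p) = 0 ∧ 0 = 0
((r ∨ ~p) ∧ ((q ∨ p) ∧ (r ∨ q))) → (~(p → q) ∧ ~(r → p)) = 2 → 0 = 3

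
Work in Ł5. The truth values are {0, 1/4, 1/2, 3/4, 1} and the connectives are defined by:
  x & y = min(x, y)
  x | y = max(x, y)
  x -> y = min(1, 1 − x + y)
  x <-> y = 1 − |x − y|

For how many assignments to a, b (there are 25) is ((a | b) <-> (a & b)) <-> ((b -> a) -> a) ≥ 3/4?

12

value 1: 5 assignments (counts)
value 3/4: 7 assignments (counts)
value 1/2: 7 assignments
value 1/4: 3 assignments
value 0: 3 assignments
So 12 of the 25 assignments meet the threshold.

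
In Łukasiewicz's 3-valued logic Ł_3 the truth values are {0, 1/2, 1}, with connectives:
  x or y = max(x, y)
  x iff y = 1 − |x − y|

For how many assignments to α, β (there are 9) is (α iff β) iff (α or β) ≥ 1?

α = 0, β = 0 ↦ 0  <
α = 0, β = 1/2 ↦ 1  ≥
α = 0, β = 1 ↦ 0  <
α = 1/2, β = 0 ↦ 1  ≥
α = 1/2, β = 1/2 ↦ 1/2  <
α = 1/2, β = 1 ↦ 1/2  <
α = 1, β = 0 ↦ 0  <
α = 1, β = 1/2 ↦ 1/2  <
α = 1, β = 1 ↦ 1  ≥
So 3 of the 9 assignments meet the threshold.

3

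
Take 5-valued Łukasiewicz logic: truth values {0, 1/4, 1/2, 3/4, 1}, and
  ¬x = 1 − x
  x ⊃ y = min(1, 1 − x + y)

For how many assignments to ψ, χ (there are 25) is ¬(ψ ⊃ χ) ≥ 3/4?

value 1: 1 assignment (counts)
value 3/4: 2 assignments (counts)
value 1/2: 3 assignments
value 1/4: 4 assignments
value 0: 15 assignments
So 3 of the 25 assignments meet the threshold.

3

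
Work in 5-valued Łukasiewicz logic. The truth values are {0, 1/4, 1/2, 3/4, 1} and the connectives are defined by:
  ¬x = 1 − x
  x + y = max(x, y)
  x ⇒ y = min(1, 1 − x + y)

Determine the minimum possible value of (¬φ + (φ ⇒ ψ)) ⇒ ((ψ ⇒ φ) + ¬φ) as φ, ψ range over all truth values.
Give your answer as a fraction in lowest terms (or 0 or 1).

1/2

Take φ = 1/2, ψ = 1:
¬φ = ¬1/2 = 1/2
φ ⇒ ψ = 1/2 ⇒ 1 = 1
¬φ + (φ ⇒ ψ) = 1/2 + 1 = 1
ψ ⇒ φ = 1 ⇒ 1/2 = 1/2
¬φ = ¬1/2 = 1/2
(ψ ⇒ φ) + ¬φ = 1/2 + 1/2 = 1/2
(¬φ + (φ ⇒ ψ)) ⇒ ((ψ ⇒ φ) + ¬φ) = 1 ⇒ 1/2 = 1/2
No assignment yields a value below 1/2, so this is the minimum.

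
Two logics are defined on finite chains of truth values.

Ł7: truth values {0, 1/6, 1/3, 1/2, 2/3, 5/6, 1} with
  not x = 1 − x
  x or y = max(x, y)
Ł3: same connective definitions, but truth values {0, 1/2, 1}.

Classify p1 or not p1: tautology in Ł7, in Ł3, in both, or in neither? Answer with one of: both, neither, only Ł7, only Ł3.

neither

In Ł7: at p1 = 1/6 the value is 5/6 — not a tautology.
In Ł3: at p1 = 1/2 the value is 1/2 — not a tautology.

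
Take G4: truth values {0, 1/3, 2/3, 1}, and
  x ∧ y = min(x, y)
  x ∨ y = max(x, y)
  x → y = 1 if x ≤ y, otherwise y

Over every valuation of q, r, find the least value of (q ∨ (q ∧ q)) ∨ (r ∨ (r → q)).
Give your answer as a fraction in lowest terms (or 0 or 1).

Take q = 0, r = 1/3:
q ∧ q = 0 ∧ 0 = 0
q ∨ (q ∧ q) = 0 ∨ 0 = 0
r → q = 1/3 → 0 = 0
r ∨ (r → q) = 1/3 ∨ 0 = 1/3
(q ∨ (q ∧ q)) ∨ (r ∨ (r → q)) = 0 ∨ 1/3 = 1/3
No assignment yields a value below 1/3, so this is the minimum.

1/3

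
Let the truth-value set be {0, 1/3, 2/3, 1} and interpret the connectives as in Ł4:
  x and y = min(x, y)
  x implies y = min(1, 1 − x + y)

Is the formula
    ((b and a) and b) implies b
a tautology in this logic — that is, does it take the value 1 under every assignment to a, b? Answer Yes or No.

a = 0, b = 0 ↦ 1
a = 0, b = 1/3 ↦ 1
a = 0, b = 2/3 ↦ 1
a = 0, b = 1 ↦ 1
a = 1/3, b = 0 ↦ 1
a = 1/3, b = 1/3 ↦ 1
a = 1/3, b = 2/3 ↦ 1
a = 1/3, b = 1 ↦ 1
a = 2/3, b = 0 ↦ 1
a = 2/3, b = 1/3 ↦ 1
a = 2/3, b = 2/3 ↦ 1
a = 2/3, b = 1 ↦ 1
a = 1, b = 0 ↦ 1
a = 1, b = 1/3 ↦ 1
a = 1, b = 2/3 ↦ 1
a = 1, b = 1 ↦ 1
Every assignment gives a value ≥ 1.

Yes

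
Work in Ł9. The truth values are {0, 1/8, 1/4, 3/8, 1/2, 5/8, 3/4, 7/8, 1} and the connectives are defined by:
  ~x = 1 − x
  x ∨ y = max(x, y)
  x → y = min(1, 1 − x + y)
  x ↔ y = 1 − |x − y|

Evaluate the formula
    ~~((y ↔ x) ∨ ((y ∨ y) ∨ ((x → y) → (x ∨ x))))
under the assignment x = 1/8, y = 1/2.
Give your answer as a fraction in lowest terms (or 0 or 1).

y ↔ x = 1/2 ↔ 1/8 = 5/8
y ∨ y = 1/2 ∨ 1/2 = 1/2
x → y = 1/8 → 1/2 = 1
x ∨ x = 1/8 ∨ 1/8 = 1/8
(x → y) → (x ∨ x) = 1 → 1/8 = 1/8
(y ∨ y) ∨ ((x → y) → (x ∨ x)) = 1/2 ∨ 1/8 = 1/2
(y ↔ x) ∨ ((y ∨ y) ∨ ((x → y) → (x ∨ x))) = 5/8 ∨ 1/2 = 5/8
~((y ↔ x) ∨ ((y ∨ y) ∨ ((x → y) → (x ∨ x)))) = ~5/8 = 3/8
~~((y ↔ x) ∨ ((y ∨ y) ∨ ((x → y) → (x ∨ x)))) = ~3/8 = 5/8

5/8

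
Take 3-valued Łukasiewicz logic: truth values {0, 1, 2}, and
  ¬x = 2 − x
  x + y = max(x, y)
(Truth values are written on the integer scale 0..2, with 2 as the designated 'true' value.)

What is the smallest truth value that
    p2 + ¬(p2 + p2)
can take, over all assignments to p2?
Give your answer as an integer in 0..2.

1

Take p2 = 1:
p2 + p2 = 1 + 1 = 1
¬(p2 + p2) = ¬1 = 1
p2 + ¬(p2 + p2) = 1 + 1 = 1
No assignment yields a value below 1, so this is the minimum.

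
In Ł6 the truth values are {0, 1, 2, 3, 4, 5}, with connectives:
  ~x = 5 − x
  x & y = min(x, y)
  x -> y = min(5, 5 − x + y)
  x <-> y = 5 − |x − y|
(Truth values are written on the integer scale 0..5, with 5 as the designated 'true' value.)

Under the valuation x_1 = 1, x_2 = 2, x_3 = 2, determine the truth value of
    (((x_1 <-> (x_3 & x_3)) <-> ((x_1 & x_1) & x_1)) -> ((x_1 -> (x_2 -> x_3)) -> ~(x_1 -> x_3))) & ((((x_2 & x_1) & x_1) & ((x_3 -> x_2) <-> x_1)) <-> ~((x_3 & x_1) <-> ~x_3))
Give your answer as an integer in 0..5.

x_3 & x_3 = 2 & 2 = 2
x_1 <-> (x_3 & x_3) = 1 <-> 2 = 4
x_1 & x_1 = 1 & 1 = 1
(x_1 & x_1) & x_1 = 1 & 1 = 1
(x_1 <-> (x_3 & x_3)) <-> ((x_1 & x_1) & x_1) = 4 <-> 1 = 2
x_2 -> x_3 = 2 -> 2 = 5
x_1 -> (x_2 -> x_3) = 1 -> 5 = 5
x_1 -> x_3 = 1 -> 2 = 5
~(x_1 -> x_3) = ~5 = 0
(x_1 -> (x_2 -> x_3)) -> ~(x_1 -> x_3) = 5 -> 0 = 0
((x_1 <-> (x_3 & x_3)) <-> ((x_1 & x_1) & x_1)) -> ((x_1 -> (x_2 -> x_3)) -> ~(x_1 -> x_3)) = 2 -> 0 = 3
x_2 & x_1 = 2 & 1 = 1
(x_2 & x_1) & x_1 = 1 & 1 = 1
x_3 -> x_2 = 2 -> 2 = 5
(x_3 -> x_2) <-> x_1 = 5 <-> 1 = 1
((x_2 & x_1) & x_1) & ((x_3 -> x_2) <-> x_1) = 1 & 1 = 1
x_3 & x_1 = 2 & 1 = 1
~x_3 = ~2 = 3
(x_3 & x_1) <-> ~x_3 = 1 <-> 3 = 3
~((x_3 & x_1) <-> ~x_3) = ~3 = 2
(((x_2 & x_1) & x_1) & ((x_3 -> x_2) <-> x_1)) <-> ~((x_3 & x_1) <-> ~x_3) = 1 <-> 2 = 4
(((x_1 <-> (x_3 & x_3)) <-> ((x_1 & x_1) & x_1)) -> ((x_1 -> (x_2 -> x_3)) -> ~(x_1 -> x_3))) & ((((x_2 & x_1) & x_1) & ((x_3 -> x_2) <-> x_1)) <-> ~((x_3 & x_1) <-> ~x_3)) = 3 & 4 = 3

3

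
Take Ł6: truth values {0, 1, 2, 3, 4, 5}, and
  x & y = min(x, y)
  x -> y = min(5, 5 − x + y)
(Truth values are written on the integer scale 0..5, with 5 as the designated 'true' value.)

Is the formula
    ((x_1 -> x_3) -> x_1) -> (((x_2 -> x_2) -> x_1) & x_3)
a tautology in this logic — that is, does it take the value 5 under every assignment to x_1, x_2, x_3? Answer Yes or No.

No

Counterexample: take x_1 = 1, x_2 = 0, x_3 = 0.
x_1 -> x_3 = 1 -> 0 = 4
(x_1 -> x_3) -> x_1 = 4 -> 1 = 2
x_2 -> x_2 = 0 -> 0 = 5
(x_2 -> x_2) -> x_1 = 5 -> 1 = 1
((x_2 -> x_2) -> x_1) & x_3 = 1 & 0 = 0
((x_1 -> x_3) -> x_1) -> (((x_2 -> x_2) -> x_1) & x_3) = 2 -> 0 = 3
This gives 3 ≠ 5.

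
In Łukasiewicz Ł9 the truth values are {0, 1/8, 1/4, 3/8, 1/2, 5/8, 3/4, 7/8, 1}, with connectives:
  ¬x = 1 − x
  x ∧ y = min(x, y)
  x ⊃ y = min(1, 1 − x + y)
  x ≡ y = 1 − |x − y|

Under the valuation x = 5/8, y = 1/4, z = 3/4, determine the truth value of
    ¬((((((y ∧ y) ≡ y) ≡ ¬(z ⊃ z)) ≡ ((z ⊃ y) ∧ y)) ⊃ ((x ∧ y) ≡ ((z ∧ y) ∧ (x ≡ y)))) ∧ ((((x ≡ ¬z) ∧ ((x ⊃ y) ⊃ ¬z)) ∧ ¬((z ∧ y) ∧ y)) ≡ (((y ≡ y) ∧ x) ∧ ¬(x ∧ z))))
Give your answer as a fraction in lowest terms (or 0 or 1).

1/4

y ∧ y = 1/4 ∧ 1/4 = 1/4
(y ∧ y) ≡ y = 1/4 ≡ 1/4 = 1
z ⊃ z = 3/4 ⊃ 3/4 = 1
¬(z ⊃ z) = ¬1 = 0
((y ∧ y) ≡ y) ≡ ¬(z ⊃ z) = 1 ≡ 0 = 0
z ⊃ y = 3/4 ⊃ 1/4 = 1/2
(z ⊃ y) ∧ y = 1/2 ∧ 1/4 = 1/4
(((y ∧ y) ≡ y) ≡ ¬(z ⊃ z)) ≡ ((z ⊃ y) ∧ y) = 0 ≡ 1/4 = 3/4
x ∧ y = 5/8 ∧ 1/4 = 1/4
z ∧ y = 3/4 ∧ 1/4 = 1/4
x ≡ y = 5/8 ≡ 1/4 = 5/8
(z ∧ y) ∧ (x ≡ y) = 1/4 ∧ 5/8 = 1/4
(x ∧ y) ≡ ((z ∧ y) ∧ (x ≡ y)) = 1/4 ≡ 1/4 = 1
((((y ∧ y) ≡ y) ≡ ¬(z ⊃ z)) ≡ ((z ⊃ y) ∧ y)) ⊃ ((x ∧ y) ≡ ((z ∧ y) ∧ (x ≡ y))) = 3/4 ⊃ 1 = 1
¬z = ¬3/4 = 1/4
x ≡ ¬z = 5/8 ≡ 1/4 = 5/8
x ⊃ y = 5/8 ⊃ 1/4 = 5/8
¬z = ¬3/4 = 1/4
(x ⊃ y) ⊃ ¬z = 5/8 ⊃ 1/4 = 5/8
(x ≡ ¬z) ∧ ((x ⊃ y) ⊃ ¬z) = 5/8 ∧ 5/8 = 5/8
z ∧ y = 3/4 ∧ 1/4 = 1/4
(z ∧ y) ∧ y = 1/4 ∧ 1/4 = 1/4
¬((z ∧ y) ∧ y) = ¬1/4 = 3/4
((x ≡ ¬z) ∧ ((x ⊃ y) ⊃ ¬z)) ∧ ¬((z ∧ y) ∧ y) = 5/8 ∧ 3/4 = 5/8
y ≡ y = 1/4 ≡ 1/4 = 1
(y ≡ y) ∧ x = 1 ∧ 5/8 = 5/8
x ∧ z = 5/8 ∧ 3/4 = 5/8
¬(x ∧ z) = ¬5/8 = 3/8
((y ≡ y) ∧ x) ∧ ¬(x ∧ z) = 5/8 ∧ 3/8 = 3/8
(((x ≡ ¬z) ∧ ((x ⊃ y) ⊃ ¬z)) ∧ ¬((z ∧ y) ∧ y)) ≡ (((y ≡ y) ∧ x) ∧ ¬(x ∧ z)) = 5/8 ≡ 3/8 = 3/4
(((((y ∧ y) ≡ y) ≡ ¬(z ⊃ z)) ≡ ((z ⊃ y) ∧ y)) ⊃ ((x ∧ y) ≡ ((z ∧ y) ∧ (x ≡ y)))) ∧ ((((x ≡ ¬z) ∧ ((x ⊃ y) ⊃ ¬z)) ∧ ¬((z ∧ y) ∧ y)) ≡ (((y ≡ y) ∧ x) ∧ ¬(x ∧ z))) = 1 ∧ 3/4 = 3/4
¬((((((y ∧ y) ≡ y) ≡ ¬(z ⊃ z)) ≡ ((z ⊃ y) ∧ y)) ⊃ ((x ∧ y) ≡ ((z ∧ y) ∧ (x ≡ y)))) ∧ ((((x ≡ ¬z) ∧ ((x ⊃ y) ⊃ ¬z)) ∧ ¬((z ∧ y) ∧ y)) ≡ (((y ≡ y) ∧ x) ∧ ¬(x ∧ z)))) = ¬3/4 = 1/4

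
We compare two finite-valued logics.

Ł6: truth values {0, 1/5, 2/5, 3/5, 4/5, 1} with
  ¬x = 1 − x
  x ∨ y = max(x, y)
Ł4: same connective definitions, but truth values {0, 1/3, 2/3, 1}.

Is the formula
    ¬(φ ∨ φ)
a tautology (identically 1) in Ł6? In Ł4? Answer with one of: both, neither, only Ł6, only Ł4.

neither

In Ł6: at φ = 1/5 the value is 4/5 — not a tautology.
In Ł4: at φ = 1/3 the value is 2/3 — not a tautology.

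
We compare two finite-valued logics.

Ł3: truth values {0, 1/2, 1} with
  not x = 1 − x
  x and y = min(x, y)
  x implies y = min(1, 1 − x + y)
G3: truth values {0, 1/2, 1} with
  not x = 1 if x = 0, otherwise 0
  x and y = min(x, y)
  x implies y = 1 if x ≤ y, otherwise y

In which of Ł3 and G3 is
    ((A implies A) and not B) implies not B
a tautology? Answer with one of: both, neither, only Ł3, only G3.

In Ł3: every assignment gives 1 — tautology.
In G3: every assignment gives 1 — tautology.

both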